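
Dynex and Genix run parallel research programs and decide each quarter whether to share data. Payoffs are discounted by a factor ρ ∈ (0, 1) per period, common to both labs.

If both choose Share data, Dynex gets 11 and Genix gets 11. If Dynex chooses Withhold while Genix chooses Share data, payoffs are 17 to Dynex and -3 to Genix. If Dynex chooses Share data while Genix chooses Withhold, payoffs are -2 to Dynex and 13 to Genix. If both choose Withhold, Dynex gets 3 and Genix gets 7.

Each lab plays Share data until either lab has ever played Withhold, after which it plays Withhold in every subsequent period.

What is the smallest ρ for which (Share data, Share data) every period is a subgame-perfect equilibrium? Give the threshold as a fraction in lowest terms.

Dynex: cooperation gives 11 each period; deviation gives 17 once then 3 forever.
  11/(1−ρ) ≥ 17 + 3ρ/(1−ρ) ⇒ ρ ≥ 6/14 = 3/7.
Genix: cooperation gives 11 each period; deviation gives 13 once then 7 forever.
  ρ ≥ 2/6 = 1/3.
Both must hold, so the binding constraint is Dynex's: ρ ≥ 3/7.

3/7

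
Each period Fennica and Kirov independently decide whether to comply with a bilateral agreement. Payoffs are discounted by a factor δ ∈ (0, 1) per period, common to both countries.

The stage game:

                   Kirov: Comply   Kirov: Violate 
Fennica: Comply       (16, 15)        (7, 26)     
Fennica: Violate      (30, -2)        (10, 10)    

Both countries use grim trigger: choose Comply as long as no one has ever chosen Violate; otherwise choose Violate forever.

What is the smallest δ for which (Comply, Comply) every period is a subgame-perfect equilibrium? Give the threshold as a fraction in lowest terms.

Fennica: cooperation gives 16 each period; deviation gives 30 once then 10 forever.
  16/(1−δ) ≥ 30 + 10δ/(1−δ) ⇒ δ ≥ 14/20 = 7/10.
Kirov: cooperation gives 15 each period; deviation gives 26 once then 10 forever.
  δ ≥ 11/16.
Both must hold, so the binding constraint is Fennica's: δ ≥ 7/10.

7/10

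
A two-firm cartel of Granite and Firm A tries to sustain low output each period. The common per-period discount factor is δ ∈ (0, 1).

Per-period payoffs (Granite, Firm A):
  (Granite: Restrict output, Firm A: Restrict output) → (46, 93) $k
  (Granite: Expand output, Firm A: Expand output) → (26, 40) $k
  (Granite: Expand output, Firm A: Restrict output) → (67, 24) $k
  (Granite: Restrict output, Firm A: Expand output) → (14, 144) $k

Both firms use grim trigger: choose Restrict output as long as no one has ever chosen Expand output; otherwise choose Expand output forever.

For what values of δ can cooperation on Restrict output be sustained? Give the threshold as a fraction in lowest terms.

21/41

Granite's threshold: (67−46)/(67−26) = 21/41.
Firm A's threshold: (144−93)/(144−40) = 51/104.
21/41 > 51/104, so Granite binds and δ* = 21/41.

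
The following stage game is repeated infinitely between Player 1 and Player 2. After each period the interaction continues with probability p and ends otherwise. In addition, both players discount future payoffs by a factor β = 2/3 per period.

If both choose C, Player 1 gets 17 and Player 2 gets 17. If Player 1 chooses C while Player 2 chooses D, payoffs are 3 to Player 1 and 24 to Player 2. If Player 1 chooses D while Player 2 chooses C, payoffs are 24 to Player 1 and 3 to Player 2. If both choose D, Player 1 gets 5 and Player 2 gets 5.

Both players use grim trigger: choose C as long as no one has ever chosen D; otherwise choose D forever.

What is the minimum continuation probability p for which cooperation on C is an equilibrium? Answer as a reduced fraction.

21/38

Expected continuation weight on next period's payoff is β·p = 2/3·p, which plays the role of the discount factor.
Cooperation requires 2/3·p ≥ (24−17)/(24−5) = 7/19, hence p ≥ 21/38.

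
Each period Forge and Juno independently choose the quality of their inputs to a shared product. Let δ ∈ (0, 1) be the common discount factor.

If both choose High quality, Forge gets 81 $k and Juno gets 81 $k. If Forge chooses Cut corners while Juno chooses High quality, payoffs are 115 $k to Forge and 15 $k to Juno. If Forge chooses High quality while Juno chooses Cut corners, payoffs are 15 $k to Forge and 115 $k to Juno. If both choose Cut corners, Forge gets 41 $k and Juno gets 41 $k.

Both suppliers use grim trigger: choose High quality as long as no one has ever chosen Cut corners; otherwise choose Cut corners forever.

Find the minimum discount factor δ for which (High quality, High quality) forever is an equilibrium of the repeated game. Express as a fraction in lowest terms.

17/37

Under grim trigger the critical discount factor is (T−C)/(T−P) with T = 115, C = 81, P = 41.
δ* = (115−81)/(115−41) = 34/74 = 17/37.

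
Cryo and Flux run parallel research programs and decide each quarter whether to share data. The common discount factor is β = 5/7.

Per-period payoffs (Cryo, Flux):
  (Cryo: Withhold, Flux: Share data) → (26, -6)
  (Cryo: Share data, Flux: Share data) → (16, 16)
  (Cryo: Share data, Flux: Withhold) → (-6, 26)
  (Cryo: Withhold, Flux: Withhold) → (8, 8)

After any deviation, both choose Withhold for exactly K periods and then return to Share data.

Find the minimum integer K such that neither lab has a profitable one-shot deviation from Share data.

3

No profitable deviation requires (16−8)(β+…+β^K) ≥ 26−16, i.e. β+…+β^K ≥ 5/4 ≈ 1.2500.
With β = 5/7, the partial sums are K=1: 0.7143, K=2: 1.2245, K=3: 1.5889.
K = 3 is the first length at which the sum reaches 1.2500.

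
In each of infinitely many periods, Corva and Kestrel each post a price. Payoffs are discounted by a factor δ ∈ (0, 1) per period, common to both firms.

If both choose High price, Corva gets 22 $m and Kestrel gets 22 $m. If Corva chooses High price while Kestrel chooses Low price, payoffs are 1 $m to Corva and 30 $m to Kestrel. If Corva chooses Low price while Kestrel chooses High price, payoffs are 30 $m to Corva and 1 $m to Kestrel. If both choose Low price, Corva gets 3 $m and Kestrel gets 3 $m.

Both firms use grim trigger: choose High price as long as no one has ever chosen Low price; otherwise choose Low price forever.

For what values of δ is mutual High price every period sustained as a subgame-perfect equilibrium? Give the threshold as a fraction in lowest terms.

8/27

22/(1−δ) ≥ 30 + 3δ/(1−δ)
22 ≥ 30 − 27δ
δ ≥ 8/27.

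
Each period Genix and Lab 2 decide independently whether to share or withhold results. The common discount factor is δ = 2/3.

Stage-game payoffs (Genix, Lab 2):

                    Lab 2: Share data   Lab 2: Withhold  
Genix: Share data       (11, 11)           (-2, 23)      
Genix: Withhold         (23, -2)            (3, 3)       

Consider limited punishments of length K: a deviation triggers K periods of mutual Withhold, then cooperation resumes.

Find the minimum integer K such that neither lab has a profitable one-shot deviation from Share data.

Need Σ_{k=1}^{K} δ^k ≥ (23−11)/(11−3) = 1.5000 at δ = 2/3.
At K = 3 the sum is 1.4074 < 1.5000; at K = 4 it is 1.6049 ≥ 1.5000.
So the minimum punishment length is K = 4.

4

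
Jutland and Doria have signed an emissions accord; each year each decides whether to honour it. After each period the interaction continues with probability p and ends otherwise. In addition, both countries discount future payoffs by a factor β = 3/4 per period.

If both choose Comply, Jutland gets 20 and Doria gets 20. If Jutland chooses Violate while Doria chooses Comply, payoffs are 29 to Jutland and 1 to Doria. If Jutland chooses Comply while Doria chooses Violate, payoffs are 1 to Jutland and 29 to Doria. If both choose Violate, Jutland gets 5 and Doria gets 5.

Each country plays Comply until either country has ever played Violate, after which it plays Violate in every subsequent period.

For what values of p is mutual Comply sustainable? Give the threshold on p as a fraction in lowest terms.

With continuation probability p and discount β, the effective per-period discount factor is βp.
Grim-trigger IC: βp ≥ (29−20)/(29−5) = 3/8.
So p ≥ (3/8)/(3/4) = 1/2.

1/2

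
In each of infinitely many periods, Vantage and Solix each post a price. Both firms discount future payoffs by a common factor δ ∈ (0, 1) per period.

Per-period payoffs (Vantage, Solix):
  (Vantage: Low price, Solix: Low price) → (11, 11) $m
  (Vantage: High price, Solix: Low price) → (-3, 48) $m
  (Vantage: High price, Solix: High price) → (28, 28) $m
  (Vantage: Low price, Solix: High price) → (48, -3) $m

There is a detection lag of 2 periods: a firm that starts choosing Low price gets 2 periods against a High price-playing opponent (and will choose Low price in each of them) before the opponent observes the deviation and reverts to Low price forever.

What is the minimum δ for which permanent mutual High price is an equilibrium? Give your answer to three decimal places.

0.735

A deviator earns 48 for 2 periods, then 11 forever; cooperating earns 28 forever. Multiplying the IC by (1−δ):
28 ≥ 48(1−δ^2) + 11δ^2, so 37·δ^2 ≥ 20 and δ^2 ≥ 20/37.
δ ≥ (20/37)^(1/2) ≈ 0.735.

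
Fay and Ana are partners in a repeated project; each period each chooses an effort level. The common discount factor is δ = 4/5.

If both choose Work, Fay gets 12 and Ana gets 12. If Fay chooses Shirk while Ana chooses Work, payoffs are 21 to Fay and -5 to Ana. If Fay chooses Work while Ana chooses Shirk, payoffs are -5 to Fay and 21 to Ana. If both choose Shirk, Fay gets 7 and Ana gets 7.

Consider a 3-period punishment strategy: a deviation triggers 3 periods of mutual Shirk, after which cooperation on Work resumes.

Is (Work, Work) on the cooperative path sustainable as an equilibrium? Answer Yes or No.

IC: δ+…+δ^3 ≥ (21−12)/(12−7) = 9/5.
At δ = 4/5: partial sum = 1.9520 ≥ 1.8000. Cooperation sustainable.

Yes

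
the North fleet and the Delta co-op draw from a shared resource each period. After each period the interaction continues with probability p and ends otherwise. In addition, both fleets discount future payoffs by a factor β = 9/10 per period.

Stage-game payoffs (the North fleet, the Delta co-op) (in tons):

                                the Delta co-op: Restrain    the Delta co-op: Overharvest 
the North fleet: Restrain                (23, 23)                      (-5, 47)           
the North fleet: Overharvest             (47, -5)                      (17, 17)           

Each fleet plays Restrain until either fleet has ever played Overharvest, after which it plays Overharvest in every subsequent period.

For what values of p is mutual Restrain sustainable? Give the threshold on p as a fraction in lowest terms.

Expected continuation weight on next period's payoff is β·p = 9/10·p, which plays the role of the discount factor.
Cooperation requires 9/10·p ≥ (47−23)/(47−17) = 4/5, hence p ≥ 8/9.

8/9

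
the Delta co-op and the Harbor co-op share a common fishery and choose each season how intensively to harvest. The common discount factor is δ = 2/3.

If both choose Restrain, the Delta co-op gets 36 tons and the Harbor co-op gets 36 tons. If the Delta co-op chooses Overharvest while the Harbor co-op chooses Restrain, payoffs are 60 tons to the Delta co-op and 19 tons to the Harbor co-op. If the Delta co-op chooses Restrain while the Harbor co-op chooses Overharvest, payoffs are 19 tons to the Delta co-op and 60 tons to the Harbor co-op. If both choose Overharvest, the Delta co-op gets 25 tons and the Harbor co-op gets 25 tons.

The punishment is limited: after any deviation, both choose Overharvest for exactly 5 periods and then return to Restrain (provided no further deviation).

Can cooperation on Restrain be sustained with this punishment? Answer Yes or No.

A one-shot deviation gives 60 now, then 25 for 5 periods, then back to 36.
Gain from deviating: (60−36) today; loss: (36−25) in each of the next 5 periods.
No-deviation condition: (36−25)(δ+…+δ^5) ≥ 60−36, i.e. δ+…+δ^5 ≥ 24/11.
At δ = 2/3: δ+…+δ^5 = 1.7366 < 2.1818.
So cooperation is not sustainable.

No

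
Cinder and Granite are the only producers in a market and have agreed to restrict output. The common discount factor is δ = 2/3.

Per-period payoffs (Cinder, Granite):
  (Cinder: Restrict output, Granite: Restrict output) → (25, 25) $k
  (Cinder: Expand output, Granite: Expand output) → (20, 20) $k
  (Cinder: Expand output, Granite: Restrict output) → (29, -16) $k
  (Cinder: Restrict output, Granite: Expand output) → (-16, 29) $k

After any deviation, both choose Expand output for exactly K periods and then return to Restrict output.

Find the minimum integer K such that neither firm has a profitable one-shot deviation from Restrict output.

Need Σ_{k=1}^{K} δ^k ≥ (29−25)/(25−20) = 0.8000 at δ = 2/3.
At K = 1 the sum is 0.6667 < 0.8000; at K = 2 it is 1.1111 ≥ 0.8000.
So the minimum punishment length is K = 2.

2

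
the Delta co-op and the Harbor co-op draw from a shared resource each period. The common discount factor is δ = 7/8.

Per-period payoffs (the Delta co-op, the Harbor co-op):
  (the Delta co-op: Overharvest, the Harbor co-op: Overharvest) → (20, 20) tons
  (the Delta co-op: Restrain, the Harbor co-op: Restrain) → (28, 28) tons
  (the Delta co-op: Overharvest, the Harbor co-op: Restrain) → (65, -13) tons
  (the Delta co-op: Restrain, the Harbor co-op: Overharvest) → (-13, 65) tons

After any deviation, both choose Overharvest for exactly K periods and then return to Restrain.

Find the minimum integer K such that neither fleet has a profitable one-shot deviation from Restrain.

9

IC: δ(1−δ^K)/(1−δ) ≥ (65−28)/(28−20) = 37/8.
With δ = 7/8: need 1 − δ^K ≥ 37/8·(1−7/8)/(7/8), i.e. δ^K ≤ 0.3393.
Since (7/8)^8 = 0.3436 and (7/8)^9 = 0.3007, the smallest such K is 9.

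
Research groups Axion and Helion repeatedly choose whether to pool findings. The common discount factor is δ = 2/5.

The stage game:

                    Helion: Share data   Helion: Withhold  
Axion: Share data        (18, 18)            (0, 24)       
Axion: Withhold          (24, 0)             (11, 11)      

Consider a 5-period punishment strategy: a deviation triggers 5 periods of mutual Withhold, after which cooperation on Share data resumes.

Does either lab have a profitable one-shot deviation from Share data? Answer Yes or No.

IC: δ+…+δ^5 ≥ (24−18)/(18−11) = 6/7.
At δ = 2/5: partial sum = 0.6598 < 0.8571. Cooperation not sustainable.

Yes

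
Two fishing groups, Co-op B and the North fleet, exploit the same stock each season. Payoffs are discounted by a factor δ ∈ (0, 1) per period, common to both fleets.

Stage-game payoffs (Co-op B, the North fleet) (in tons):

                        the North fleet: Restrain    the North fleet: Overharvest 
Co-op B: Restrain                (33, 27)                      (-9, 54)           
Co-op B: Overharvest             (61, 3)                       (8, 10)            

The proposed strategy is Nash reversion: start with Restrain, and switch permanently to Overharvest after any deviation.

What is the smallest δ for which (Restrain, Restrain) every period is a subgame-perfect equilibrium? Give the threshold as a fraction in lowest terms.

For Co-op B: deviation gain 61−33 = 28, per-period punishment loss 33−8 = 25. IC gives δ ≥ 28/53.
For the North fleet: gain 27, loss 17 per period, so δ ≥ 27/44.
The tighter constraint is the North fleet's, so cooperation needs δ ≥ 27/44.

27/44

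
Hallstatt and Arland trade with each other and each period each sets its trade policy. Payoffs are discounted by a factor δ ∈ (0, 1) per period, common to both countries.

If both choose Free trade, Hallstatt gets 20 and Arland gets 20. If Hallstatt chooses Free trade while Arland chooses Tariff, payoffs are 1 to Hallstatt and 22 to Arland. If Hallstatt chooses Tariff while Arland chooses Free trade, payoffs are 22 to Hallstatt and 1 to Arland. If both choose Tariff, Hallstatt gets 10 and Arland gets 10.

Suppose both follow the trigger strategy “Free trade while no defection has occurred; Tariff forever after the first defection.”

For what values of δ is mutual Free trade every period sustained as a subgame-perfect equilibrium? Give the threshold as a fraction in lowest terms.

One-period gain from deviating is 22 − 20 = 2. The loss is 20 − 10 = 10 in every subsequent period, with present value 10·δ/(1−δ).
Deviation is unprofitable when 10·δ/(1−δ) ≥ 2, i.e. δ/(1−δ) ≥ 1/5.
Equivalently δ ≥ 2/(2+10) = 1/6.

1/6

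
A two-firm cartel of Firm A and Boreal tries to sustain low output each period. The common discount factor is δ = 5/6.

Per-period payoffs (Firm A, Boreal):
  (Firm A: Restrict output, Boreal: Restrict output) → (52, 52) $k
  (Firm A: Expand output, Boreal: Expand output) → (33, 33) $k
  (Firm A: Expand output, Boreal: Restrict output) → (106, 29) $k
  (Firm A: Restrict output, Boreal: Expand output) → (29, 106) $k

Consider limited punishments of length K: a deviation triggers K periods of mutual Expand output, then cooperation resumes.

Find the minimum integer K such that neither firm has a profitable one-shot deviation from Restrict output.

No profitable deviation requires (52−33)(δ+…+δ^K) ≥ 106−52, i.e. δ+…+δ^K ≥ 54/19 ≈ 2.8421.
With δ = 5/6, the partial sums are K=1: 0.8333, K=2: 1.5278, K=3: 2.1065, K=4: 2.5887, K=5: 2.9906.
K = 5 is the first length at which the sum reaches 2.8421.

5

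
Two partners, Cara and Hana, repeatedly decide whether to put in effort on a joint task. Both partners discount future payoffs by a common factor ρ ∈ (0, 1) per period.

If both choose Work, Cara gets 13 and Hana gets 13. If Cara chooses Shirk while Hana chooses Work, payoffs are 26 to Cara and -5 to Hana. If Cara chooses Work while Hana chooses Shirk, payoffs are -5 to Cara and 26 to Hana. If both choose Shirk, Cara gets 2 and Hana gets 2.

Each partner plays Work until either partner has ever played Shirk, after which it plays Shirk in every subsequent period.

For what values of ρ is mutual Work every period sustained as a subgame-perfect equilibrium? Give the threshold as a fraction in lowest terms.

13/24

Under grim trigger the critical discount factor is (T−C)/(T−P) with T = 26, C = 13, P = 2.
ρ* = (26−13)/(26−2) = 13/24.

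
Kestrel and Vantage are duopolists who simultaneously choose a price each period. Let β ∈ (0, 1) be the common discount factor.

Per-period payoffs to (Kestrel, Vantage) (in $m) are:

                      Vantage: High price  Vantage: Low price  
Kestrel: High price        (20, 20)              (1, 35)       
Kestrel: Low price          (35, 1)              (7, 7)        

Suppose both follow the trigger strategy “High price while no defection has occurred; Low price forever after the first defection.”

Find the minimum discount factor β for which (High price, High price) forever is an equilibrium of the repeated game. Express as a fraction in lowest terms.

One-period gain from deviating is 35 − 20 = 15. The loss is 20 − 7 = 13 in every subsequent period, with present value 13·β/(1−β).
Deviation is unprofitable when 13·β/(1−β) ≥ 15, i.e. β/(1−β) ≥ 15/13.
Equivalently β ≥ 15/(15+13) = 15/28.

15/28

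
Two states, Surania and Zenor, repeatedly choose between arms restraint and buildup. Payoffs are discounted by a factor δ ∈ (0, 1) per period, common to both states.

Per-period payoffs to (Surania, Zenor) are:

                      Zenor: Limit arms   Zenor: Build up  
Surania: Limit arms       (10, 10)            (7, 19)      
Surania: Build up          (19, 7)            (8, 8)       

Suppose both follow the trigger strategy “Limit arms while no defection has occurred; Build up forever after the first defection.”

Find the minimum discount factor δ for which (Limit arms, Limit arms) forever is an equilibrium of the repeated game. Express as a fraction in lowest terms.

Cooperation forever yields 10 each period: 10/(1−δ).
Deviating yields 19 once, then 8 forever: 19 + 8δ/(1−δ).
No profitable deviation requires 10/(1−δ) ≥ 19 + 8δ/(1−δ).
Multiplying by (1−δ): 10 ≥ 19(1−δ) + 8δ = 19 − 11δ.
So 11δ ≥ 9, i.e. δ ≥ 9/11.

9/11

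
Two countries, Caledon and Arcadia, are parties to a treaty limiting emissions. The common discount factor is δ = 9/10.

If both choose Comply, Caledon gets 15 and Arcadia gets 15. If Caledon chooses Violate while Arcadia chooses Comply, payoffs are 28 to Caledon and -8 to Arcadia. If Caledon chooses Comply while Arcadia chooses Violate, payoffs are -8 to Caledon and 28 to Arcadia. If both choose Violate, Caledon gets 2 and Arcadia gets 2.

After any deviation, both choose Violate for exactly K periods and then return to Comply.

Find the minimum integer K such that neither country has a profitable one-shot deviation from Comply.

No profitable deviation requires (15−2)(δ+…+δ^K) ≥ 28−15, i.e. δ+…+δ^K ≥ 1 ≈ 1.0000.
With δ = 9/10, the partial sums are K=1: 0.9000, K=2: 1.7100.
K = 2 is the first length at which the sum reaches 1.0000.

2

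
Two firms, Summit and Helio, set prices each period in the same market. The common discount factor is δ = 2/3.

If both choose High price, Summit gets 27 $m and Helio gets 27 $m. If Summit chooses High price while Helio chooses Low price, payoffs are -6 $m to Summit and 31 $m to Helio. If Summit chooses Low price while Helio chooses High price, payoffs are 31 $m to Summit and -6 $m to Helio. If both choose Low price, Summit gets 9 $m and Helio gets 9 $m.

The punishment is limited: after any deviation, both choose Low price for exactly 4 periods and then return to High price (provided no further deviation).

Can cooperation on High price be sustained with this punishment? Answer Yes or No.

Yes

IC: δ+…+δ^4 ≥ (31−27)/(27−9) = 2/9.
At δ = 2/3: partial sum = 1.6049 ≥ 0.2222. Cooperation sustainable.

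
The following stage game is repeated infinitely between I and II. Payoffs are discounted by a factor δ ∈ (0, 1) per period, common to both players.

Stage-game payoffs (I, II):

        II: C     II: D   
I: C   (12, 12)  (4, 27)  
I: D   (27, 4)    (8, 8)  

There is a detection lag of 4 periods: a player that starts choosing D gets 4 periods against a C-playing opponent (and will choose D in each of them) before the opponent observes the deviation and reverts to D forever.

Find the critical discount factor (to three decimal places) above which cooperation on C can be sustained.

0.943

The best deviation is to choose D for all 4 undetected periods, earning 27 each, then 8 forever once detected.
Deviation value: 27(1−δ^4)/(1−δ) + 8δ^4/(1−δ); cooperation value: 12/(1−δ).
IC: 12 ≥ 27(1−δ^4) + 8δ^4 = 27 − 19δ^4.
So δ^4 ≥ 15/19, giving δ ≥ (15/19)^(1/4) ≈ 0.943.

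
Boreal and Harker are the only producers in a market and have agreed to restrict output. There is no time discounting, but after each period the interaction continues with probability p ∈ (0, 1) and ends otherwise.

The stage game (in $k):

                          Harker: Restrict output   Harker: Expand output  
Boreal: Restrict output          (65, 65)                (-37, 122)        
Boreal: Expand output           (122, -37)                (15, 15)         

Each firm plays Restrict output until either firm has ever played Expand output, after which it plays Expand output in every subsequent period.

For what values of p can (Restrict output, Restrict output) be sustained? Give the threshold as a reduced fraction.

Expected cooperation value is 65 + p·65 + p²·65 + … = 65/(1−p); deviation gives 122 + p·15/(1−p).
65 ≥ 122(1−p) + 15p ⇒ 107p ≥ 57 ⇒ p ≥ 57/107.

57/107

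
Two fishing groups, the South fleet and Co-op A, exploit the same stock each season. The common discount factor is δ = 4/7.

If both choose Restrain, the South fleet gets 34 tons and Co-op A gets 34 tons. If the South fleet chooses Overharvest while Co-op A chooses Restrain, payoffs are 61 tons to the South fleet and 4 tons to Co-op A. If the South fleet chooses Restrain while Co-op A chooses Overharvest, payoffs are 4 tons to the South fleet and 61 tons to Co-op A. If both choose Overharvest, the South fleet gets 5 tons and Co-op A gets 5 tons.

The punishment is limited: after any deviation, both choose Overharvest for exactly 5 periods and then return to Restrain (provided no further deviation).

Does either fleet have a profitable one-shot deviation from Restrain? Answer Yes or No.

No

Comparing payoff streams over the 6 periods until play realigns: cooperate → 34(1+δ+…+δ^5); deviate → 61 + 5(δ+…+δ^5).
Cooperation is sustained iff (34−5)(δ+…+δ^5) ≥ 61−34.
δ+…+δ^5 = 4/7·(1−(4/7)^5)/(1−4/7) = 1.2521, and (61−34)/(34−5) = 0.9310.
1.2521 ≥ 0.9310, so cooperation is sustainable.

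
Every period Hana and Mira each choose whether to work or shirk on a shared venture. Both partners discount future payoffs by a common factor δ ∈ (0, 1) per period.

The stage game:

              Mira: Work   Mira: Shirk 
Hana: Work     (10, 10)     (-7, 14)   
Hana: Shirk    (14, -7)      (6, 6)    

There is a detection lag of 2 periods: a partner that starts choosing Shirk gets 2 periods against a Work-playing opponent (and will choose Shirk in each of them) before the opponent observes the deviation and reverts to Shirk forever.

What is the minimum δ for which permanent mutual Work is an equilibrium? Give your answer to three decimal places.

0.707

Deviating for the 2 undetected periods gains 14−10 = 4 per period over cooperation, then loses 10−6 = 4 per period forever once punishment starts.
Gain: 4(1 + δ + … + δ^1); loss: 4·δ^2/(1−δ).
No profitable deviation ⇔ 4(1−δ^2) ≤ 4·δ^2, i.e. δ^2 ≥ 4/(4+4) = 1/2.
Hence δ ≥ (1/2)^(1/2) ≈ 0.707.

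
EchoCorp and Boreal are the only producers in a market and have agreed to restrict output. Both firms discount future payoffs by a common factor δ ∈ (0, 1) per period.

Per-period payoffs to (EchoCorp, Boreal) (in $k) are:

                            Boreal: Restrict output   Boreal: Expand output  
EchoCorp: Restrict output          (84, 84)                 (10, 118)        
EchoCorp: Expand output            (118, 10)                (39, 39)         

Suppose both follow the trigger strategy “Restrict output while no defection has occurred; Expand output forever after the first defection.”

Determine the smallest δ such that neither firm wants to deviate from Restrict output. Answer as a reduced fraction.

One-period gain from deviating is 118 − 84 = 34. The loss is 84 − 39 = 45 in every subsequent period, with present value 45·δ/(1−δ).
Deviation is unprofitable when 45·δ/(1−δ) ≥ 34, i.e. δ/(1−δ) ≥ 34/45.
Equivalently δ ≥ 34/(34+45) = 34/79.

34/79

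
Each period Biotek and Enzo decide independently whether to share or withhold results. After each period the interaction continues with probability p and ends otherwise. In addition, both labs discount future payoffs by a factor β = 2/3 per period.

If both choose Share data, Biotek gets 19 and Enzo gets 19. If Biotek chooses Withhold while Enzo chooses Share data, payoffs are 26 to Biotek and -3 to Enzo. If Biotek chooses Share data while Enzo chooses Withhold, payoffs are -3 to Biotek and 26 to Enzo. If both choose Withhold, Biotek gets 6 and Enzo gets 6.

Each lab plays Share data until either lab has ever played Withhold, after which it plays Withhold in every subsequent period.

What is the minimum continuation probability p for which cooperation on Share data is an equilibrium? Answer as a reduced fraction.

21/40

Expected continuation weight on next period's payoff is β·p = 2/3·p, which plays the role of the discount factor.
Cooperation requires 2/3·p ≥ (26−19)/(26−6) = 7/20, hence p ≥ 21/40.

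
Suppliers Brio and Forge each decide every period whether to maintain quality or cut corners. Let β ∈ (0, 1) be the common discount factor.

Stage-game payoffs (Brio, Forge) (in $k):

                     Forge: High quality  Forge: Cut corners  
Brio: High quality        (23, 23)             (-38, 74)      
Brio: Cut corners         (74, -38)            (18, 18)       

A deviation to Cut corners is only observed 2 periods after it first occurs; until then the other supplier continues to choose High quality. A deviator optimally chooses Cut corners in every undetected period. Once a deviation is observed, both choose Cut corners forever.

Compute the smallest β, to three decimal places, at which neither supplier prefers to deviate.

0.954

The best deviation is to choose Cut corners for all 2 undetected periods, earning 74 each, then 18 forever once detected.
Deviation value: 74(1−β^2)/(1−β) + 18β^2/(1−β); cooperation value: 23/(1−β).
IC: 23 ≥ 74(1−β^2) + 18β^2 = 74 − 56β^2.
So β^2 ≥ 51/56, giving β ≥ (51/56)^(1/2) ≈ 0.954.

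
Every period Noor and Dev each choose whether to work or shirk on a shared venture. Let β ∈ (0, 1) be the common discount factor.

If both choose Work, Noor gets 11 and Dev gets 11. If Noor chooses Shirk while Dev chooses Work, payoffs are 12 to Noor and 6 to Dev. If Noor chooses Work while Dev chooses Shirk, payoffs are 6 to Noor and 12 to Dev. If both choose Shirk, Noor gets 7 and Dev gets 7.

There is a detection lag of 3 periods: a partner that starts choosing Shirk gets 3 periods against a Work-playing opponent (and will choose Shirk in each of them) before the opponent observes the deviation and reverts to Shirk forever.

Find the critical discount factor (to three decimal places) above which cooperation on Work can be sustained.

0.585

The best deviation is to choose Shirk for all 3 undetected periods, earning 12 each, then 7 forever once detected.
Deviation value: 12(1−β^3)/(1−β) + 7β^3/(1−β); cooperation value: 11/(1−β).
IC: 11 ≥ 12(1−β^3) + 7β^3 = 12 − 5β^3.
So β^3 ≥ 1/5, giving β ≥ (1/5)^(1/3) ≈ 0.585.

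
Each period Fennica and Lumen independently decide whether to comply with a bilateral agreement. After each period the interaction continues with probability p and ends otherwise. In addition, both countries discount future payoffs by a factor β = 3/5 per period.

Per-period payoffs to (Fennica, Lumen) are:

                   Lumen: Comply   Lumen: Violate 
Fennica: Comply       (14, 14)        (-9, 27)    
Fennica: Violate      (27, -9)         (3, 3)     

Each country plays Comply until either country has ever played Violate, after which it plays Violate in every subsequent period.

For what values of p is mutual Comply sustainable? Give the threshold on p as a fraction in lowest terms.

Expected continuation weight on next period's payoff is β·p = 3/5·p, which plays the role of the discount factor.
Cooperation requires 3/5·p ≥ (27−14)/(27−3) = 13/24, hence p ≥ 65/72.

65/72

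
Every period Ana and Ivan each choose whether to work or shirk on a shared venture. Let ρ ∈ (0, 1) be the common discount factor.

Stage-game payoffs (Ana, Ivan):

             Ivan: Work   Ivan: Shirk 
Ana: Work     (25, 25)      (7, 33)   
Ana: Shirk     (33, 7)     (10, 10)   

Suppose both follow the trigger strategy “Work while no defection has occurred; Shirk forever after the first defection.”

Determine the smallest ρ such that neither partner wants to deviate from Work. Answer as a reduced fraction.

Under grim trigger the critical discount factor is (T−C)/(T−P) with T = 33, C = 25, P = 10.
ρ* = (33−25)/(33−10) = 8/23.

8/23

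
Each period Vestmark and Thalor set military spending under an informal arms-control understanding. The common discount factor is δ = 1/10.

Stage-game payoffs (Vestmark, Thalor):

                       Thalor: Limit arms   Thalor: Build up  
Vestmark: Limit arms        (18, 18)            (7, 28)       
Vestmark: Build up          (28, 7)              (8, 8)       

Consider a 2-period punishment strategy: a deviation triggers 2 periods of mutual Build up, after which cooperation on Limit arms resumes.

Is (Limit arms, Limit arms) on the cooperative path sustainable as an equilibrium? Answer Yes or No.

Comparing payoff streams over the 3 periods until play realigns: cooperate → 18(1+δ+…+δ^2); deviate → 28 + 8(δ+…+δ^2).
Cooperation is sustained iff (18−8)(δ+…+δ^2) ≥ 28−18.
δ+…+δ^2 = 1/10·(1−(1/10)^2)/(1−1/10) = 0.1100, and (28−18)/(18−8) = 1.0000.
0.1100 < 1.0000, so cooperation is not sustainable.

No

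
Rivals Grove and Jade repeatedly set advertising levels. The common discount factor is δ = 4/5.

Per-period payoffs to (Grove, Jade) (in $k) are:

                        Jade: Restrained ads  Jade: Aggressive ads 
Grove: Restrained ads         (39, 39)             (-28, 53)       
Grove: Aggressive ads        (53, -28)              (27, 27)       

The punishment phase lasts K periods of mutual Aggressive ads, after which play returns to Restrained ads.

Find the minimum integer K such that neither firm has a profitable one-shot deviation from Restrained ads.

No profitable deviation requires (39−27)(δ+…+δ^K) ≥ 53−39, i.e. δ+…+δ^K ≥ 7/6 ≈ 1.1667.
With δ = 4/5, the partial sums are K=1: 0.8000, K=2: 1.4400.
K = 2 is the first length at which the sum reaches 1.1667.

2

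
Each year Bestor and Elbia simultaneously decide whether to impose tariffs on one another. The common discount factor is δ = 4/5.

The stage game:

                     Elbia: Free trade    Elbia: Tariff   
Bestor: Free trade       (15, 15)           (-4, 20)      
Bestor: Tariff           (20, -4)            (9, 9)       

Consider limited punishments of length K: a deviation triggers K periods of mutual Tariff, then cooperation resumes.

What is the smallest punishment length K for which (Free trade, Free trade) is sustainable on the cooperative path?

IC: δ(1−δ^K)/(1−δ) ≥ (20−15)/(15−9) = 5/6.
With δ = 4/5: need 1 − δ^K ≥ 5/6·(1−4/5)/(4/5), i.e. δ^K ≤ 0.7917.
Since (4/5)^1 = 0.8000 and (4/5)^2 = 0.6400, the smallest such K is 2.

2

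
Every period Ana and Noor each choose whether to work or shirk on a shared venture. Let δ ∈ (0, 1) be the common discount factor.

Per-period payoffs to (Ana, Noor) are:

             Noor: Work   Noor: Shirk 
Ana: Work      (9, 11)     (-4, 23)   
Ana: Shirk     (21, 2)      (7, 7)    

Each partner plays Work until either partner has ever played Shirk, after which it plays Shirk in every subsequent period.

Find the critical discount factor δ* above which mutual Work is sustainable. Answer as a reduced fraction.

6/7

Ana's threshold: (21−9)/(21−7) = 6/7.
Noor's threshold: (23−11)/(23−7) = 3/4.
6/7 > 3/4, so Ana binds and δ* = 6/7.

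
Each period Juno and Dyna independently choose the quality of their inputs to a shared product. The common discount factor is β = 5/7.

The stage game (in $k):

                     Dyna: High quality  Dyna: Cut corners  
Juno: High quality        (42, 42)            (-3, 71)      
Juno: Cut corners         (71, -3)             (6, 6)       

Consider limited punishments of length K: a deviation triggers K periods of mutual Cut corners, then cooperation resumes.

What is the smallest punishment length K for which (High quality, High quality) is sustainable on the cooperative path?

Need Σ_{k=1}^{K} β^k ≥ (71−42)/(42−6) = 0.8056 at β = 5/7.
At K = 1 the sum is 0.7143 < 0.8056; at K = 2 it is 1.2245 ≥ 0.8056.
So the minimum punishment length is K = 2.

2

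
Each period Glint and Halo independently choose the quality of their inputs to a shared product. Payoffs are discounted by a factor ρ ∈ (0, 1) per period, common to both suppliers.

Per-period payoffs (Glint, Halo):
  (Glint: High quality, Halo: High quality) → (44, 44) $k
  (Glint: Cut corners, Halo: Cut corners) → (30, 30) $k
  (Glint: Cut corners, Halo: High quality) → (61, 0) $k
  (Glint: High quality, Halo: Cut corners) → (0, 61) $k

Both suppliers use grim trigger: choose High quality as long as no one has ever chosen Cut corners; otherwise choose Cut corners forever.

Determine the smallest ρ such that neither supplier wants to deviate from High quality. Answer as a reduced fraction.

17/31

Under grim trigger the critical discount factor is (T−C)/(T−P) with T = 61, C = 44, P = 30.
ρ* = (61−44)/(61−30) = 17/31.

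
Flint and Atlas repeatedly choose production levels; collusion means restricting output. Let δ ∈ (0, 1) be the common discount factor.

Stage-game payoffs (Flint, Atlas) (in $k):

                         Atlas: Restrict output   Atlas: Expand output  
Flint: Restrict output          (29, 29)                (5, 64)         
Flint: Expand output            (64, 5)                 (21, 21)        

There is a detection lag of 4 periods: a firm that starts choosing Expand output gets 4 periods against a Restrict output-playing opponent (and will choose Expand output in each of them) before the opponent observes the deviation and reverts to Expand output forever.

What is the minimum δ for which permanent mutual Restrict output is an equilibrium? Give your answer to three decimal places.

0.950

A deviator earns 64 for 4 periods, then 21 forever; cooperating earns 29 forever. Multiplying the IC by (1−δ):
29 ≥ 64(1−δ^4) + 21δ^4, so 43·δ^4 ≥ 35 and δ^4 ≥ 35/43.
δ ≥ (35/43)^(1/4) ≈ 0.950.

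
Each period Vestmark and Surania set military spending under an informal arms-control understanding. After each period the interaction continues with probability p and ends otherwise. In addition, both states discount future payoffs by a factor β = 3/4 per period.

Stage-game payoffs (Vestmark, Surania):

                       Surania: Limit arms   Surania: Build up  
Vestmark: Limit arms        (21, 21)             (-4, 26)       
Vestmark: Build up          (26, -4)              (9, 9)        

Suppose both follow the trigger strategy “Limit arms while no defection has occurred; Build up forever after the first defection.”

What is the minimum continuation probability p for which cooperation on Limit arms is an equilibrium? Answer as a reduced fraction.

With continuation probability p and discount β, the effective per-period discount factor is βp.
Grim-trigger IC: βp ≥ (26−21)/(26−9) = 5/17.
So p ≥ (5/17)/(3/4) = 20/51.

20/51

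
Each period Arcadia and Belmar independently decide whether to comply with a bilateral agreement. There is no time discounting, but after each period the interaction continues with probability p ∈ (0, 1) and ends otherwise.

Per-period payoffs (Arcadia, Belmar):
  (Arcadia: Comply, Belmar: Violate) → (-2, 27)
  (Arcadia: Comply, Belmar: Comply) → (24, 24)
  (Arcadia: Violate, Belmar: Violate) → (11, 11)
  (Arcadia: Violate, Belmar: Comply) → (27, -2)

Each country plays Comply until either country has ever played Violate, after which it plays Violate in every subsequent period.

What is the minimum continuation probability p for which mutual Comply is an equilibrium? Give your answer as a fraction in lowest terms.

With no time discounting, the continuation probability p plays the role of the discount factor.
Grim-trigger IC: 24/(1−p) ≥ 27 + 11p/(1−p) ⇒ p ≥ (27−24)/(27−11) = 3/16.

3/16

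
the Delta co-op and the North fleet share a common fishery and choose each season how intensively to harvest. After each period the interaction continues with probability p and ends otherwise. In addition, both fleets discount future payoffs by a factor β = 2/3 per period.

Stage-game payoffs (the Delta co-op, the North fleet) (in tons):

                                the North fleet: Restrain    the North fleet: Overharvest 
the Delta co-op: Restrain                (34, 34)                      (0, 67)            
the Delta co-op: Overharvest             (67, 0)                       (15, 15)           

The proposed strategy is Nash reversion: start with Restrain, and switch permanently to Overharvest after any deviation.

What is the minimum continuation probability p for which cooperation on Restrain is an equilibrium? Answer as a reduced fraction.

99/104

Expected continuation weight on next period's payoff is β·p = 2/3·p, which plays the role of the discount factor.
Cooperation requires 2/3·p ≥ (67−34)/(67−15) = 33/52, hence p ≥ 99/104.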